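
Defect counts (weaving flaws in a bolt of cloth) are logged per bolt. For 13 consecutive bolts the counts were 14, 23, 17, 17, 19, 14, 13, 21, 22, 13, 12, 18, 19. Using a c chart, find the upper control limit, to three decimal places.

29.474

c̄ = (14 + 23 + 17 + 17 + 19 + 14 + 13 + 21 + 22 + 13 + 12 + 18 + 19) / 13 = 222 / 13 = 17.0769
UCL = c̄ + 3√c̄ = 17.0769 + 3 × √17.0769 = 17.0769 + 3 × 4.1324 = 29.4742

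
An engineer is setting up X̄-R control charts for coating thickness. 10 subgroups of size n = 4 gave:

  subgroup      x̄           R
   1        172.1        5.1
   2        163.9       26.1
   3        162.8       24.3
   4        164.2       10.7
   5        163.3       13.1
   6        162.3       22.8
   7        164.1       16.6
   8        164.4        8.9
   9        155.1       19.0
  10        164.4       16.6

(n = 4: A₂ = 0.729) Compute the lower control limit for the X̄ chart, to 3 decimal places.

151.763

X̄̄ = (172.1 + 163.9 + 162.8 + 164.2 + 163.3 + 162.3 + 164.1 + 164.4 + 155.1 + 164.4) / 10 = 1636.6000 / 10 = 163.6600
R̄ = (5.1 + 26.1 + 24.3 + 10.7 + 13.1 + 22.8 + 16.6 + 8.9 + 19.0 + 16.6) / 10 = 163.2000 / 10 = 16.3200
LCL = X̄̄ − A₂·R̄ = 163.6600 − 0.729 × 16.3200 = 151.7627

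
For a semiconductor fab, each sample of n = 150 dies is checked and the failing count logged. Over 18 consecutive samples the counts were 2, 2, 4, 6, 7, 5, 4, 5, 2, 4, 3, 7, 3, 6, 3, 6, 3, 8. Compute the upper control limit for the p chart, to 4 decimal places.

0.0712

p̄ = Σdᵢ / (k·n) = 80 / (18 × 150) = 0.02963
UCL = p̄ + 3·√(p̄(1−p̄)/n) = 0.02963 + 3 × √(0.02963×0.97037/150) = 0.02963 + 3 × 0.01384 = 0.07116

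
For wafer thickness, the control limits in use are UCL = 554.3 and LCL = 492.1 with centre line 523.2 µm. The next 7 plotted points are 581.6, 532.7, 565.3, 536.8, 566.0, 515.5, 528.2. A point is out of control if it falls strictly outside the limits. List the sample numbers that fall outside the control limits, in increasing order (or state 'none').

1, 3, 5

Compare each point to [492.1, 554.3]: sample 1 = 581.6 > UCL; sample 3 = 565.3 > UCL; sample 5 = 566.0 > UCL.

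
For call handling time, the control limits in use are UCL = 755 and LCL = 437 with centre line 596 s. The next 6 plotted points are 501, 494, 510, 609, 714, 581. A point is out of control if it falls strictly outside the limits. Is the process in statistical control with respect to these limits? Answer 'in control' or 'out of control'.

All 6 points lie within [437, 755].

in control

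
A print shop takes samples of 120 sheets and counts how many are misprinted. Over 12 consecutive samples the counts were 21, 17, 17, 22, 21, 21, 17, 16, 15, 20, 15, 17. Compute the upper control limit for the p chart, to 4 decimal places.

0.2504

p̄ = Σdᵢ / (k·n) = 219 / (12 × 120) = 0.15208
UCL = p̄ + 3·√(p̄(1−p̄)/n) = 0.15208 + 3 × √(0.15208×0.84792/120) = 0.15208 + 3 × 0.03278 = 0.25043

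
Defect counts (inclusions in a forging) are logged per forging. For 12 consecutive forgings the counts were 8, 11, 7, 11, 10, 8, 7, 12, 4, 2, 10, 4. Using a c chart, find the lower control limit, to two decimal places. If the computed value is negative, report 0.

c̄ = (8 + 11 + 7 + 11 + 10 + 8 + 7 + 12 + 4 + 2 + 10 + 4) / 12 = 94 / 12 = 7.8333
LCL = c̄ − 3√c̄ = 7.8333 − 3 × 2.7988 = -0.5631 → 0 (cannot be negative)

0.00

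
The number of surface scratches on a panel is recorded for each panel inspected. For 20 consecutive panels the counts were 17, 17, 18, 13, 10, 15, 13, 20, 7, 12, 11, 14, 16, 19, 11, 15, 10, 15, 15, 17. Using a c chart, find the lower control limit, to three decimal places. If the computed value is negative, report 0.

c̄ = (17 + 17 + 18 + 13 + 10 + 15 + 13 + 20 + 7 + 12 + 11 + 14 + 16 + 19 + 11 + 15 + 10 + 15 + 15 + 17) / 20 = 285 / 20 = 14.2500
LCL = c̄ − 3√c̄ = 14.2500 − 3 × 3.7749 = 2.9252

2.925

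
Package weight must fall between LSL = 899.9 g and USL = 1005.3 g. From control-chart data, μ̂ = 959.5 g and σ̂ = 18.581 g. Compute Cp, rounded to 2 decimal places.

Cp = (USL − LSL) / (6σ̂) = (1005.3 − 899.9) / (6 × 18.581) = 105.4000 / 111.4860 = 0.9454

0.95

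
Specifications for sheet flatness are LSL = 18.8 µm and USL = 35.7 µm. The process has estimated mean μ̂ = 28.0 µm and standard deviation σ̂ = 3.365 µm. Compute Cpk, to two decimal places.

Cpu = (USL − μ̂) / (3σ̂) = (35.7 − 28.0) / (3 × 3.365) = 0.7628; Cpl = (μ̂ − LSL) / (3σ̂) = (28.0 − 18.8) / (3 × 3.365) = 0.9113; Cpk = min(Cpu, Cpl) = 0.7628

0.76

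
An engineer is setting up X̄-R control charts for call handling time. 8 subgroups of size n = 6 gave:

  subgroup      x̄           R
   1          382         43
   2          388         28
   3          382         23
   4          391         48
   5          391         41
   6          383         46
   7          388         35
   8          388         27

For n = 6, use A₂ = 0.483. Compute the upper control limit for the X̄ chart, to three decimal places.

404.194

X̄̄ = (382 + 388 + 382 + 391 + 391 + 383 + 388 + 388) / 8 = 3093.0000 / 8 = 386.6250
R̄ = (43 + 28 + 23 + 48 + 41 + 46 + 35 + 27) / 8 = 291.0000 / 8 = 36.3750
UCL = X̄̄ + A₂·R̄ = 386.6250 + 0.483 × 36.3750 = 404.1941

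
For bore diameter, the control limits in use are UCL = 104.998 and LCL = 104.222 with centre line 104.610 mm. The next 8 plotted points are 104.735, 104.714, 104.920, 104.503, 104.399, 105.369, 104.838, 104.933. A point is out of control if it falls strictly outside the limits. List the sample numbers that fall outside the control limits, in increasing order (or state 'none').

Compare each point to [104.222, 104.998]: sample 6 = 105.369 > UCL.

6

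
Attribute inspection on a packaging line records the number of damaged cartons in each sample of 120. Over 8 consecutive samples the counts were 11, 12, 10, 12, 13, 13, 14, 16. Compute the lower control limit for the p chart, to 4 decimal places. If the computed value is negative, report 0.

0.0212

p̄ = Σdᵢ / (k·n) = 101 / (8 × 120) = 0.10521
LCL = p̄ − 3·√(p̄(1−p̄)/n) = 0.10521 − 3 × 0.02801 = 0.02118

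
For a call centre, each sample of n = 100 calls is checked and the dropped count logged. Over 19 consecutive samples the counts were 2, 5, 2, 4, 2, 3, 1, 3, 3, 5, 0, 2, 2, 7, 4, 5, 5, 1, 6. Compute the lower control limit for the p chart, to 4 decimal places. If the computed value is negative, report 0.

p̄ = Σdᵢ / (k·n) = 62 / (19 × 100) = 0.03263
LCL = p̄ − 3·√(p̄(1−p̄)/n) = 0.03263 − 3 × 0.01777 = -0.02067 → 0 (negative, so LCL = 0)

0.0000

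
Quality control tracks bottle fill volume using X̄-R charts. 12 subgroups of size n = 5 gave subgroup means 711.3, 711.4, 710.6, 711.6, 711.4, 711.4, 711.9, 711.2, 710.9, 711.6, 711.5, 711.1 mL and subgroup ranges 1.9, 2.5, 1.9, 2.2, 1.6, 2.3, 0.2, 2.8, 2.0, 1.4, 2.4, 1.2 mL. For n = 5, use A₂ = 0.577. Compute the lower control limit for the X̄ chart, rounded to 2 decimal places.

710.25

X̄̄ = (711.3 + 711.4 + 710.6 + 711.6 + 711.4 + 711.4 + 711.9 + 711.2 + 710.9 + 711.6 + 711.5 + 711.1) / 12 = 8535.9000 / 12 = 711.3250
R̄ = (1.9 + 2.5 + 1.9 + 2.2 + 1.6 + 2.3 + 0.2 + 2.8 + 2.0 + 1.4 + 2.4 + 1.2) / 12 = 22.4000 / 12 = 1.8667
LCL = X̄̄ − A₂·R̄ = 711.3250 − 0.577 × 1.8667 = 710.2479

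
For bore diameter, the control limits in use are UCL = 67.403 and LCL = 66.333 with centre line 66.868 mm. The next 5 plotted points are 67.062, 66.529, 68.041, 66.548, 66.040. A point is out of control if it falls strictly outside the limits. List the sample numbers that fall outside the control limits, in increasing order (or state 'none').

Compare each point to [66.333, 67.403]: sample 3 = 68.041 > UCL; sample 5 = 66.040 < LCL.

3, 5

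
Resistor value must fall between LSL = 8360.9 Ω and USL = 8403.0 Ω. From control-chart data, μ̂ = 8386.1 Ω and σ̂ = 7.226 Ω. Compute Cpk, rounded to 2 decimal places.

0.78

Cpu = (USL − μ̂) / (3σ̂) = (8403.0 − 8386.1) / (3 × 7.226) = 0.7796; Cpl = (μ̂ − LSL) / (3σ̂) = (8386.1 − 8360.9) / (3 × 7.226) = 1.1625; Cpk = min(Cpu, Cpl) = 0.7796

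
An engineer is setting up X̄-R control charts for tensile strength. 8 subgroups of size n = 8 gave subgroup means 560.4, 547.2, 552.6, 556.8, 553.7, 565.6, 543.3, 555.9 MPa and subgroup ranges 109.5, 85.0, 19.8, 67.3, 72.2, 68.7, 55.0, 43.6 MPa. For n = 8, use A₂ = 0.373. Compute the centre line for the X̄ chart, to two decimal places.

X̄̄ = (560.4 + 547.2 + 552.6 + 556.8 + 553.7 + 565.6 + 543.3 + 555.9) / 8 = 4435.5000 / 8 = 554.4375
CL = X̄̄ = 554.4375

554.44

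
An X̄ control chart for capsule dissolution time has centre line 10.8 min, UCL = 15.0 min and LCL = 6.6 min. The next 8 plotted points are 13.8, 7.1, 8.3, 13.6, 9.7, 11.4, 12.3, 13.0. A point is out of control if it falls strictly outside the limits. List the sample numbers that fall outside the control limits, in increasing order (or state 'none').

none

All 8 points lie within [6.6, 15.0].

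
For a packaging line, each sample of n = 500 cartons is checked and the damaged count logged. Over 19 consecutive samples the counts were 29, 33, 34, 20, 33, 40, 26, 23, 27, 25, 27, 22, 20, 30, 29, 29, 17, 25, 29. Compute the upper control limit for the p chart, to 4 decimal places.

0.0850

p̄ = Σdᵢ / (k·n) = 518 / (19 × 500) = 0.05453
UCL = p̄ + 3·√(p̄(1−p̄)/n) = 0.05453 + 3 × √(0.05453×0.94547/500) = 0.05453 + 3 × 0.01015 = 0.08499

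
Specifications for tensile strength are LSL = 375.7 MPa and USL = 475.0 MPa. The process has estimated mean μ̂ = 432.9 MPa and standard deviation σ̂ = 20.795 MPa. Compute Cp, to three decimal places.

0.796

Cp = (USL − LSL) / (6σ̂) = (475.0 − 375.7) / (6 × 20.795) = 99.3000 / 124.7700 = 0.7959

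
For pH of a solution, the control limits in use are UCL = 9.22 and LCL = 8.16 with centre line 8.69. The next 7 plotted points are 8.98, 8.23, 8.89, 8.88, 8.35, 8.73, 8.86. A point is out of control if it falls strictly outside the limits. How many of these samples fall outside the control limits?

0

All 7 points lie within [8.16, 9.22].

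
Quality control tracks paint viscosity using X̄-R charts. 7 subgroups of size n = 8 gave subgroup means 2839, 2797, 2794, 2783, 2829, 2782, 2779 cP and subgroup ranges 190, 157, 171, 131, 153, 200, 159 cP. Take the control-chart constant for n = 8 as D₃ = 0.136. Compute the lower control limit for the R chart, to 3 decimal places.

R̄ = (190 + 157 + 171 + 131 + 153 + 200 + 159) / 7 = 1161.0000 / 7 = 165.8571
LCL_R = D₃·R̄ = 0.136 × 165.8571 = 22.5566

22.557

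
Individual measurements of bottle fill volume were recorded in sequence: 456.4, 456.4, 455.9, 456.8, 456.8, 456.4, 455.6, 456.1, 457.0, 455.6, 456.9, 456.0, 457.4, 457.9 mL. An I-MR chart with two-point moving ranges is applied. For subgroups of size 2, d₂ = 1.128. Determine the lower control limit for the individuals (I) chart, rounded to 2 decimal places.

454.57

X̄ = (456.4 + 456.4 + 455.9 + 456.8 + 456.8 + 456.4 + 455.6 + 456.1 + 457.0 + 455.6 + 456.9 + 456.0 + 457.4 + 457.9) / 14 = 456.5143
Moving ranges: 0.0, 0.5, 0.9, 0.0, 0.4, 0.8, 0.5, 0.9, 1.4, 1.3, 0.9, 1.4, 0.5; M̄R̄ = 9.5000 / 13 = 0.7308
LCL = X̄ − 3·M̄R̄/d₂ = 456.5143 − 3 × 0.7308 / 1.128 = 454.5708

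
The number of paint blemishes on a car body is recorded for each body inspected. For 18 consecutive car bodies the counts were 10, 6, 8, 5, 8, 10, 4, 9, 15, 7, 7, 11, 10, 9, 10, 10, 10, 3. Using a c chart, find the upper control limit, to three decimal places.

c̄ = (10 + 6 + 8 + 5 + 8 + 10 + 4 + 9 + 15 + 7 + 7 + 11 + 10 + 9 + 10 + 10 + 10 + 3) / 18 = 152 / 18 = 8.4444
UCL = c̄ + 3√c̄ = 8.4444 + 3 × √8.4444 = 8.4444 + 3 × 2.9059 = 17.1622

17.162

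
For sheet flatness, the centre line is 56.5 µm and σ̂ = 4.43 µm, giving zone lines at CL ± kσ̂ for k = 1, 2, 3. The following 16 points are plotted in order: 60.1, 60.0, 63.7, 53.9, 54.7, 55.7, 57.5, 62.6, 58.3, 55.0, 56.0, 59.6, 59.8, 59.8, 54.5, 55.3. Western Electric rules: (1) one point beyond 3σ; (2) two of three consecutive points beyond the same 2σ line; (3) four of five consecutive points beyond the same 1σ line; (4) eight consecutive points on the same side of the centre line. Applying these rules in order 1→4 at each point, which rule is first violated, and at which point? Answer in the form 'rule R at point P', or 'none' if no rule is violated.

Zone of each point (C = within 1σ̂, B = 1σ̂–2σ̂, A = 2σ̂–3σ̂, * = beyond 3σ̂; sign = side of CL): 1:+C, 2:+C, 3:+B, 4:-C, 5:-C, 6:-C, 7:+C, 8:+B, 9:+C, 10:-C, 11:-C, 12:+C, 13:+C, 14:+C, 15:-C, 16:-C
No rule fires across all 16 points.

none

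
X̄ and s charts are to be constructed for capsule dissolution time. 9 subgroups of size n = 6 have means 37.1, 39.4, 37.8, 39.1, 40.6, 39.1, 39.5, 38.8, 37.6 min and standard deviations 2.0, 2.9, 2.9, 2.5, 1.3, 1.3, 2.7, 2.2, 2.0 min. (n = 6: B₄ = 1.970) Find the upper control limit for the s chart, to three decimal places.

4.334

s̄ = (2.0 + 2.9 + 2.9 + 2.5 + 1.3 + 1.3 + 2.7 + 2.2 + 2.0) / 9 = 2.2000
UCL_s = B₄·s̄ = 1.970 × 2.2000 = 4.3340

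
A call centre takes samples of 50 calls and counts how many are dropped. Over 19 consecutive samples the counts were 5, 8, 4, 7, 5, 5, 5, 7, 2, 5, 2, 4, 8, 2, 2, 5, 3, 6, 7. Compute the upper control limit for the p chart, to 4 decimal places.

0.2223

p̄ = Σdᵢ / (k·n) = 92 / (19 × 50) = 0.09684
UCL = p̄ + 3·√(p̄(1−p̄)/n) = 0.09684 + 3 × √(0.09684×0.90316/50) = 0.09684 + 3 × 0.04182 = 0.22232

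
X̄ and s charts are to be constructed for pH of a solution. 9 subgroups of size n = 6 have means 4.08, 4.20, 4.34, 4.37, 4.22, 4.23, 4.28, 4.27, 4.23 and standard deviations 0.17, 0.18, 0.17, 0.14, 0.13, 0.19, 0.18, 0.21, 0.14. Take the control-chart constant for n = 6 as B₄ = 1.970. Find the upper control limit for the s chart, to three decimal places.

s̄ = (0.17 + 0.18 + 0.17 + 0.14 + 0.13 + 0.19 + 0.18 + 0.21 + 0.14) / 9 = 0.1678
UCL_s = B₄·s̄ = 1.970 × 0.1678 = 0.3305

0.331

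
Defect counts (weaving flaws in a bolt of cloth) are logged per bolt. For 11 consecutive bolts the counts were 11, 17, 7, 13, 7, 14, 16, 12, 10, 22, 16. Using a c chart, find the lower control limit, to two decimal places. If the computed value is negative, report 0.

2.29

c̄ = (11 + 17 + 7 + 13 + 7 + 14 + 16 + 12 + 10 + 22 + 16) / 11 = 145 / 11 = 13.1818
LCL = c̄ − 3√c̄ = 13.1818 − 3 × 3.6307 = 2.2898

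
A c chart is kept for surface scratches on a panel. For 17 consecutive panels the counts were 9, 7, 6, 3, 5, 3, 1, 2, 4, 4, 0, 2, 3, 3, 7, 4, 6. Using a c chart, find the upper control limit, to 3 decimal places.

c̄ = (9 + 7 + 6 + 3 + 5 + 3 + 1 + 2 + 4 + 4 + 0 + 2 + 3 + 3 + 7 + 4 + 6) / 17 = 69 / 17 = 4.0588
UCL = c̄ + 3√c̄ = 4.0588 + 3 × √4.0588 = 4.0588 + 3 × 2.0147 = 10.1028

10.103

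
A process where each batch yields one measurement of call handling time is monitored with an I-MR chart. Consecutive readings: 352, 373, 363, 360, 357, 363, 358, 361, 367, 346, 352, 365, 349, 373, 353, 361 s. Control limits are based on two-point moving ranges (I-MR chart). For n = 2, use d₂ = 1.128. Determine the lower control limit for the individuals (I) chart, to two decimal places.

X̄ = (352 + 373 + 363 + 360 + 357 + 363 + 358 + 361 + 367 + 346 + 352 + 365 + 349 + 373 + 353 + 361) / 16 = 359.5625
Moving ranges: 21, 10, 3, 3, 6, 5, 3, 6, 21, 6, 13, 16, 24, 20, 8; M̄R̄ = 165.0000 / 15 = 11.0000
LCL = X̄ − 3·M̄R̄/d₂ = 359.5625 − 3 × 11.0000 / 1.128 = 330.3072

330.31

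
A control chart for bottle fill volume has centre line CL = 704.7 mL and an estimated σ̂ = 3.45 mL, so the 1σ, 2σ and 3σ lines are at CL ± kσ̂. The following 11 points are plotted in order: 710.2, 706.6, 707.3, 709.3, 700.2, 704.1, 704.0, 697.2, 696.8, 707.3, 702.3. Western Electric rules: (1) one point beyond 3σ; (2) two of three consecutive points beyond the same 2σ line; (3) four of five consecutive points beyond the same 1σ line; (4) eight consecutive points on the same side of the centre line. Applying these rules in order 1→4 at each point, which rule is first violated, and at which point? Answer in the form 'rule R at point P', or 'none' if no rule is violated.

Zone of each point (C = within 1σ̂, B = 1σ̂–2σ̂, A = 2σ̂–3σ̂, * = beyond 3σ̂; sign = side of CL): 1:+B, 2:+C, 3:+C, 4:+B, 5:-B, 6:-C, 7:-C, 8:-A, 9:-A, 10:+C, 11:-C
Rule 2 (two of three consecutive points beyond the same 2σ limit) is satisfied at point 9.

rule 2 at point 9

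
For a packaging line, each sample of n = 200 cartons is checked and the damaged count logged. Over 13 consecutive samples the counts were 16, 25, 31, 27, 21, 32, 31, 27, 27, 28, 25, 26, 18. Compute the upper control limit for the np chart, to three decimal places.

p̄ = Σdᵢ / (k·n) = 334 / (13 × 200) = 0.12846
UCL = np̄ + 3·√(np̄(1−p̄)) = 25.6923 + 3 × √(25.6923×0.87154) = 25.6923 + 3 × 4.7320 = 39.8883

39.888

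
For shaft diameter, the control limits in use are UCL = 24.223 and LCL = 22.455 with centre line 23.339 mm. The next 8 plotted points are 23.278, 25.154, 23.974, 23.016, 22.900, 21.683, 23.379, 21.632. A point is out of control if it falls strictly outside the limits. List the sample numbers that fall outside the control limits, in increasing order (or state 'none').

2, 6, 8

Compare each point to [22.455, 24.223]: sample 2 = 25.154 > UCL; sample 6 = 21.683 < LCL; sample 8 = 21.632 < LCL.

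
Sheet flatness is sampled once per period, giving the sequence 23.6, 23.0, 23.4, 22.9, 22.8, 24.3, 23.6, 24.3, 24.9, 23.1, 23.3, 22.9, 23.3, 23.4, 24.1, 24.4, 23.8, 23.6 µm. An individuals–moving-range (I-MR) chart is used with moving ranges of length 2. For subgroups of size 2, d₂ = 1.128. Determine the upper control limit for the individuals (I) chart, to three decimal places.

25.128

X̄ = (23.6 + 23.0 + 23.4 + 22.9 + 22.8 + 24.3 + 23.6 + 24.3 + 24.9 + 23.1 + 23.3 + 22.9 + 23.3 + 23.4 + 24.1 + 24.4 + 23.8 + 23.6) / 18 = 23.5944
Moving ranges: 0.6, 0.4, 0.5, 0.1, 1.5, 0.7, 0.7, 0.6, 1.8, 0.2, 0.4, 0.4, 0.1, 0.7, 0.3, 0.6, 0.2; M̄R̄ = 9.8000 / 17 = 0.5765
UCL = X̄ + 3·M̄R̄/d₂ = 23.5944 + 3 × 0.5765 / 1.128 = 25.1276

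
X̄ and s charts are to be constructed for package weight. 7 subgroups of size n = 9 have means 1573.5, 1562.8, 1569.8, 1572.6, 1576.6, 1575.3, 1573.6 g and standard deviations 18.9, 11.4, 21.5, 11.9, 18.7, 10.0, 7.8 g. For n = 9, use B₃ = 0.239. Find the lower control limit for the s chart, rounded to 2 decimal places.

3.42

s̄ = (18.9 + 11.4 + 21.5 + 11.9 + 18.7 + 10.0 + 7.8) / 7 = 14.3143
LCL_s = B₃·s̄ = 0.239 × 14.3143 = 3.4211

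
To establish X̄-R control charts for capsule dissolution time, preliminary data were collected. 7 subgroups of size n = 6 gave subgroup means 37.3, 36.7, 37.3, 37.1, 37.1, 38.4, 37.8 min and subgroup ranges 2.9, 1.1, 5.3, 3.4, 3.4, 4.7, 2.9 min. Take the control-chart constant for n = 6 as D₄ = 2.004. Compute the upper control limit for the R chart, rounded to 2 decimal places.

R̄ = (2.9 + 1.1 + 5.3 + 3.4 + 3.4 + 4.7 + 2.9) / 7 = 23.7000 / 7 = 3.3857
UCL_R = D₄·R̄ = 2.004 × 3.3857 = 6.7850

6.78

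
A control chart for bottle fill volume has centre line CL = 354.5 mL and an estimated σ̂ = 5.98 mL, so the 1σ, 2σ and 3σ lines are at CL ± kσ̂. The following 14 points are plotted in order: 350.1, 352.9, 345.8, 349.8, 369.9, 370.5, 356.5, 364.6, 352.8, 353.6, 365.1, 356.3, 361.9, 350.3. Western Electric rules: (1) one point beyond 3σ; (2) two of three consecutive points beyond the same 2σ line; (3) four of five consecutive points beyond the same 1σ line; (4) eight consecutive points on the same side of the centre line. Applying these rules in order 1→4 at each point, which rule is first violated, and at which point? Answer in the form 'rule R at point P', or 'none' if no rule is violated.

rule 2 at point 6

Zone of each point (C = within 1σ̂, B = 1σ̂–2σ̂, A = 2σ̂–3σ̂, * = beyond 3σ̂; sign = side of CL): 1:-C, 2:-C, 3:-B, 4:-C, 5:+A, 6:+A, 7:+C, 8:+B, 9:-C, 10:-C, 11:+B, 12:+C, 13:+B, 14:-C
Rule 2 (two of three consecutive points beyond the same 2σ limit) is satisfied at point 6.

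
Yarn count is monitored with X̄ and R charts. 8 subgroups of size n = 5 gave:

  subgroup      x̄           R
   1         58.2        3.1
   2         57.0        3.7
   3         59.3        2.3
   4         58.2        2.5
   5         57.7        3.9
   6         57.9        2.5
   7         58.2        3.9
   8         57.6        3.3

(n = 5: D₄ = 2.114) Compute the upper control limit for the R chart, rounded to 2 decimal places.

6.66

R̄ = (3.1 + 3.7 + 2.3 + 2.5 + 3.9 + 2.5 + 3.9 + 3.3) / 8 = 25.2000 / 8 = 3.1500
UCL_R = D₄·R̄ = 2.114 × 3.1500 = 6.6591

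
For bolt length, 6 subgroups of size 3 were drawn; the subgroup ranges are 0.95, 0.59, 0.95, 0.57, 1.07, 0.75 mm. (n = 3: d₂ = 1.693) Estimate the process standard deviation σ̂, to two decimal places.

R̄ = (0.95 + 0.59 + 0.95 + 0.57 + 1.07 + 0.75) / 6 = 0.8133
σ̂ = R̄ / d₂ = 0.8133 / 1.693 = 0.4804

0.48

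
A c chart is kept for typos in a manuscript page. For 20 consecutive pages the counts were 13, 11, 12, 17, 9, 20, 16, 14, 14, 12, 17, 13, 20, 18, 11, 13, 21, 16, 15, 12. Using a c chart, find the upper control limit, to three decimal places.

26.202

c̄ = (13 + 11 + 12 + 17 + 9 + 20 + 16 + 14 + 14 + 12 + 17 + 13 + 20 + 18 + 11 + 13 + 21 + 16 + 15 + 12) / 20 = 294 / 20 = 14.7000
UCL = c̄ + 3√c̄ = 14.7000 + 3 × √14.7000 = 14.7000 + 3 × 3.8341 = 26.2022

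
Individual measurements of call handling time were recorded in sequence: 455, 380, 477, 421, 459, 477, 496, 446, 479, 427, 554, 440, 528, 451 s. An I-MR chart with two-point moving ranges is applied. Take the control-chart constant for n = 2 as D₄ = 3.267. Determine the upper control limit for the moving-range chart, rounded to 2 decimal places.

Moving ranges: 75, 97, 56, 38, 18, 19, 50, 33, 52, 127, 114, 88, 77; M̄R̄ = 844.0000 / 13 = 64.9231
UCL_MR = D₄·M̄R̄ = 3.267 × 64.9231 = 212.1037

212.10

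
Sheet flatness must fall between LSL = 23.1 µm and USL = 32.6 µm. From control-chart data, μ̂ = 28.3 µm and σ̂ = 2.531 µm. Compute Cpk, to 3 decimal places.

0.566

Cpu = (USL − μ̂) / (3σ̂) = (32.6 − 28.3) / (3 × 2.531) = 0.5663; Cpl = (μ̂ − LSL) / (3σ̂) = (28.3 − 23.1) / (3 × 2.531) = 0.6848; Cpk = min(Cpu, Cpl) = 0.5663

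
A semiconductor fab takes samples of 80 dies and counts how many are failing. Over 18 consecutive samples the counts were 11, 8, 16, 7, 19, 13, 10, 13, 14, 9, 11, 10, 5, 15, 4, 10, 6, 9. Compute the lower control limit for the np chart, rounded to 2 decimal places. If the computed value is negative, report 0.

1.47

p̄ = Σdᵢ / (k·n) = 190 / (18 × 80) = 0.13194
LCL = np̄ − 3·√(np̄(1−p̄)) = 10.5556 − 3 × 3.0270 = 1.4745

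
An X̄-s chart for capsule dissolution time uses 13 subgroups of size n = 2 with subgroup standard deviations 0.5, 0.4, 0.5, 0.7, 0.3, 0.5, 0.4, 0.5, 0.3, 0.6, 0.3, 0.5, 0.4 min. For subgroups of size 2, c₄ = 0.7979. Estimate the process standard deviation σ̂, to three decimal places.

s̄ = (0.5 + 0.4 + 0.5 + 0.7 + 0.3 + 0.5 + 0.4 + 0.5 + 0.3 + 0.6 + 0.3 + 0.5 + 0.4) / 13 = 0.4538
σ̂ = s̄ / c₄ = 0.4538 / 0.7979 = 0.5688

0.569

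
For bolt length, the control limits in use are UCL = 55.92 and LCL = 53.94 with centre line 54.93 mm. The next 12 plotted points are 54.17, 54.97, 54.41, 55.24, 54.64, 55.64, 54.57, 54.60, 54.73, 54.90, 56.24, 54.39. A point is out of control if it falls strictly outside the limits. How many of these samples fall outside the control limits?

1

Compare each point to [53.94, 55.92]: sample 11 = 56.24 > UCL.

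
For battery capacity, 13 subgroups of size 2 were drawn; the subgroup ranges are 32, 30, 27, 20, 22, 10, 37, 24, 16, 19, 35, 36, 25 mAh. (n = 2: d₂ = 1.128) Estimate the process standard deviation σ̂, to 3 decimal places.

22.709

R̄ = (32 + 30 + 27 + 20 + 22 + 10 + 37 + 24 + 16 + 19 + 35 + 36 + 25) / 13 = 25.6154
σ̂ = R̄ / d₂ = 25.6154 / 1.128 = 22.7087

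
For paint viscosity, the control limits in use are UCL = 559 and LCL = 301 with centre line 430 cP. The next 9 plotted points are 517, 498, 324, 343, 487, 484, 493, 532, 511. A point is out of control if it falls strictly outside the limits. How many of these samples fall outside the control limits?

0

All 9 points lie within [301, 559].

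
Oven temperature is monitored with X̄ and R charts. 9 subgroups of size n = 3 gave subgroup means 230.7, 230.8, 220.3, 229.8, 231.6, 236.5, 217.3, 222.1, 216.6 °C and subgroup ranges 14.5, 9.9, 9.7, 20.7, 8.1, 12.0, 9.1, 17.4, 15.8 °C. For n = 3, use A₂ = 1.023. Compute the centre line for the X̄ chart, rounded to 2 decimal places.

226.19

X̄̄ = (230.7 + 230.8 + 220.3 + 229.8 + 231.6 + 236.5 + 217.3 + 222.1 + 216.6) / 9 = 2035.7000 / 9 = 226.1889
CL = X̄̄ = 226.1889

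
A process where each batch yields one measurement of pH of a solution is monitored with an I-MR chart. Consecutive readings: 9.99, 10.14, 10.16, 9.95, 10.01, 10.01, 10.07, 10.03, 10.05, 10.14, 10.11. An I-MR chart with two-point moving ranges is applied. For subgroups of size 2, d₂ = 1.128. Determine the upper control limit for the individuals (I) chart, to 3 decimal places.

X̄ = (9.99 + 10.14 + 10.16 + 9.95 + 10.01 + 10.01 + 10.07 + 10.03 + 10.05 + 10.14 + 10.11) / 11 = 10.0600
Moving ranges: 0.15, 0.02, 0.21, 0.06, 0.00, 0.06, 0.04, 0.02, 0.09, 0.03; M̄R̄ = 0.6800 / 10 = 0.0680
UCL = X̄ + 3·M̄R̄/d₂ = 10.0600 + 3 × 0.0680 / 1.128 = 10.2409

10.241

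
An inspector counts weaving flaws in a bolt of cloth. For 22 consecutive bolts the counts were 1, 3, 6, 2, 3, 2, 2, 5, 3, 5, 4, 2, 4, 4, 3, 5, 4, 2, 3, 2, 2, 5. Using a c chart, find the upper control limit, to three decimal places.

c̄ = (1 + 3 + 6 + 2 + 3 + 2 + 2 + 5 + 3 + 5 + 4 + 2 + 4 + 4 + 3 + 5 + 4 + 2 + 3 + 2 + 2 + 5) / 22 = 72 / 22 = 3.2727
UCL = c̄ + 3√c̄ = 3.2727 + 3 × √3.2727 = 3.2727 + 3 × 1.8091 = 8.6999

8.700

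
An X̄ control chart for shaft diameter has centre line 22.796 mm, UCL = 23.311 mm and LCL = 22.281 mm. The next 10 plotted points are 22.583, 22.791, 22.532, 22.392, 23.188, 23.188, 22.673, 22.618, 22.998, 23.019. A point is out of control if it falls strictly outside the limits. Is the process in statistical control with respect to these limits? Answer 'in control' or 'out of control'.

All 10 points lie within [22.281, 23.311].

in control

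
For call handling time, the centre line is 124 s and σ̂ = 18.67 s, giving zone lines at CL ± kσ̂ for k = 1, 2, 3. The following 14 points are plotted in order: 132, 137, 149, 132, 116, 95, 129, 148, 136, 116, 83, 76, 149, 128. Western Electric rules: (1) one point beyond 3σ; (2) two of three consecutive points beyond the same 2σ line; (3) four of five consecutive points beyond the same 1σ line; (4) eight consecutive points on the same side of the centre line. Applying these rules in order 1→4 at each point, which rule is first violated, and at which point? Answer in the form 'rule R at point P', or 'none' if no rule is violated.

Zone of each point (C = within 1σ̂, B = 1σ̂–2σ̂, A = 2σ̂–3σ̂, * = beyond 3σ̂; sign = side of CL): 1:+C, 2:+C, 3:+B, 4:+C, 5:-C, 6:-B, 7:+C, 8:+B, 9:+C, 10:-C, 11:-A, 12:-A, 13:+B, 14:+C
Rule 2 (two of three consecutive points beyond the same 2σ limit) is satisfied at point 12.

rule 2 at point 12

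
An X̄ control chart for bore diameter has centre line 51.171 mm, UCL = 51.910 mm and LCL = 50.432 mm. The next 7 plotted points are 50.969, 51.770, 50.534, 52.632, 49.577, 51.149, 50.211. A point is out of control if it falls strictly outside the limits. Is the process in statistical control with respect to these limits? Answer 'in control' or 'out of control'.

Compare each point to [50.432, 51.910]: sample 4 = 52.632 > UCL; sample 5 = 49.577 < LCL; sample 7 = 50.211 < LCL.

out of control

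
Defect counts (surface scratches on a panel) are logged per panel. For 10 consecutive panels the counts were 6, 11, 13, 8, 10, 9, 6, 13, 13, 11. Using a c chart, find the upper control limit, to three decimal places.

19.487

c̄ = (6 + 11 + 13 + 8 + 10 + 9 + 6 + 13 + 13 + 11) / 10 = 100 / 10 = 10.0000
UCL = c̄ + 3√c̄ = 10.0000 + 3 × √10.0000 = 10.0000 + 3 × 3.1623 = 19.4868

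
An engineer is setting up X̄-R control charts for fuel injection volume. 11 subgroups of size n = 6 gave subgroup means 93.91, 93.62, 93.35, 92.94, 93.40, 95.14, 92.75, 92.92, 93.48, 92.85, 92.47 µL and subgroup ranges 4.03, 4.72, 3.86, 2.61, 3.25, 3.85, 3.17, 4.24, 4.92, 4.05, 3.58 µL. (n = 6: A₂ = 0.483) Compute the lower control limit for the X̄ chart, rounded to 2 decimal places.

X̄̄ = (93.91 + 93.62 + 93.35 + 92.94 + 93.40 + 95.14 + 92.75 + 92.92 + 93.48 + 92.85 + 92.47) / 11 = 1026.8300 / 11 = 93.3482
R̄ = (4.03 + 4.72 + 3.86 + 2.61 + 3.25 + 3.85 + 3.17 + 4.24 + 4.92 + 4.05 + 3.58) / 11 = 42.2800 / 11 = 3.8436
LCL = X̄̄ − A₂·R̄ = 93.3482 − 0.483 × 3.8436 = 91.4917

91.49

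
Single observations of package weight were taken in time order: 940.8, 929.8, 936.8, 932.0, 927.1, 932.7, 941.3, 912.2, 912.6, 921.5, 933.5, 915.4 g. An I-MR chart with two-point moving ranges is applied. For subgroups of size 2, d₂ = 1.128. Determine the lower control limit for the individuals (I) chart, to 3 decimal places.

901.283

X̄ = (940.8 + 929.8 + 936.8 + 932.0 + 927.1 + 932.7 + 941.3 + 912.2 + 912.6 + 921.5 + 933.5 + 915.4) / 12 = 927.9750
Moving ranges: 11.0, 7.0, 4.8, 4.9, 5.6, 8.6, 29.1, 0.4, 8.9, 12.0, 18.1; M̄R̄ = 110.4000 / 11 = 10.0364
LCL = X̄ − 3·M̄R̄/d₂ = 927.9750 − 3 × 10.0364 / 1.128 = 901.2825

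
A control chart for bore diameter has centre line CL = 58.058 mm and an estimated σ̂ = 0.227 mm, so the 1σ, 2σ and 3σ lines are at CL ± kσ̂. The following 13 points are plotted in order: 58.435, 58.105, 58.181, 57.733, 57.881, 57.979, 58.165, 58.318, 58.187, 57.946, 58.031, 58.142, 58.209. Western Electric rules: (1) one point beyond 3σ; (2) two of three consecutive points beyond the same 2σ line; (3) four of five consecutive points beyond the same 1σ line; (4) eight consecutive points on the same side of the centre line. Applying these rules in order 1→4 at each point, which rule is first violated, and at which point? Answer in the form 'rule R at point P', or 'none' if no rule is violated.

Zone of each point (C = within 1σ̂, B = 1σ̂–2σ̂, A = 2σ̂–3σ̂, * = beyond 3σ̂; sign = side of CL): 1:+B, 2:+C, 3:+C, 4:-B, 5:-C, 6:-C, 7:+C, 8:+B, 9:+C, 10:-C, 11:-C, 12:+C, 13:+C
No rule fires across all 13 points.

none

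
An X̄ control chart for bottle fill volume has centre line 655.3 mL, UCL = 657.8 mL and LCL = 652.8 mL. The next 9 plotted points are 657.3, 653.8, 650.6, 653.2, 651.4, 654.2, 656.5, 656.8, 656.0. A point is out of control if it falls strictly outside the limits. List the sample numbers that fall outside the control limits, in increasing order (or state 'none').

3, 5

Compare each point to [652.8, 657.8]: sample 3 = 650.6 < LCL; sample 5 = 651.4 < LCL.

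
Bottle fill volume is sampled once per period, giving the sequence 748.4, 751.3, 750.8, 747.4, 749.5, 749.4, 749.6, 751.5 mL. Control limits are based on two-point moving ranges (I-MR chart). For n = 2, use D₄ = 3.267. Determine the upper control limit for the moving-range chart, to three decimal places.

5.181

Moving ranges: 2.9, 0.5, 3.4, 2.1, 0.1, 0.2, 1.9; M̄R̄ = 11.1000 / 7 = 1.5857
UCL_MR = D₄·M̄R̄ = 3.267 × 1.5857 = 5.1805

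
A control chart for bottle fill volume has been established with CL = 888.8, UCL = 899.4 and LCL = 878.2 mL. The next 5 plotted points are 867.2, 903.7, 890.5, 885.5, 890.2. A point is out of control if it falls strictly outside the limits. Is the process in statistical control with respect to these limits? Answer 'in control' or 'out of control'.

Compare each point to [878.2, 899.4]: sample 1 = 867.2 < LCL; sample 2 = 903.7 > UCL.

out of control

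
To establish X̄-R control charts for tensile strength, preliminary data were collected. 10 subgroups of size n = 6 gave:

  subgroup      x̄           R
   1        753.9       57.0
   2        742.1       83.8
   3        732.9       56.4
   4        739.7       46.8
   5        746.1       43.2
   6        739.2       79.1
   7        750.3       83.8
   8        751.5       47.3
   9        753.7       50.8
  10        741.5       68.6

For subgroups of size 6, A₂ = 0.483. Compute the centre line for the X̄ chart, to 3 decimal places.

745.090

X̄̄ = (753.9 + 742.1 + 732.9 + 739.7 + 746.1 + 739.2 + 750.3 + 751.5 + 753.7 + 741.5) / 10 = 7450.9000 / 10 = 745.0900
CL = X̄̄ = 745.0900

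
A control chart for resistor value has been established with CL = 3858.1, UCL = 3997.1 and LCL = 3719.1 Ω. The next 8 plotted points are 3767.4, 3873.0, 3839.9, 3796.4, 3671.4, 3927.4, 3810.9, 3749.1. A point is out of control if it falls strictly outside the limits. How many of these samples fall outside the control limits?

Compare each point to [3719.1, 3997.1]: sample 5 = 3671.4 < LCL.

1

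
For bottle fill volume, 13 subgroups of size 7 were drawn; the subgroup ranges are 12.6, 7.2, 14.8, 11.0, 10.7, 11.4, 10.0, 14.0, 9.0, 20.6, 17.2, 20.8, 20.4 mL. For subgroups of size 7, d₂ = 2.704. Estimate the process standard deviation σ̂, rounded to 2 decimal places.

5.11

R̄ = (12.6 + 7.2 + 14.8 + 11.0 + 10.7 + 11.4 + 10.0 + 14.0 + 9.0 + 20.6 + 17.2 + 20.8 + 20.4) / 13 = 13.8231
σ̂ = R̄ / d₂ = 13.8231 / 2.704 = 5.1121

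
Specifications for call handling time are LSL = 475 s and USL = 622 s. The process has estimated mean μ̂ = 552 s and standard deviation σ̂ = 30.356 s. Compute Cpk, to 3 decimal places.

Cpu = (USL − μ̂) / (3σ̂) = (622 − 552) / (3 × 30.356) = 0.7687; Cpl = (μ̂ − LSL) / (3σ̂) = (552 − 475) / (3 × 30.356) = 0.8455; Cpk = min(Cpu, Cpl) = 0.7687

0.769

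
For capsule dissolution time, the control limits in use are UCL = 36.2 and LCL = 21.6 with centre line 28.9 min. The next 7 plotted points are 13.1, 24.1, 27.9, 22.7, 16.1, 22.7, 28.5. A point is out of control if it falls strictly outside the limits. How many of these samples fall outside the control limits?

2

Compare each point to [21.6, 36.2]: sample 1 = 13.1 < LCL; sample 5 = 16.1 < LCL.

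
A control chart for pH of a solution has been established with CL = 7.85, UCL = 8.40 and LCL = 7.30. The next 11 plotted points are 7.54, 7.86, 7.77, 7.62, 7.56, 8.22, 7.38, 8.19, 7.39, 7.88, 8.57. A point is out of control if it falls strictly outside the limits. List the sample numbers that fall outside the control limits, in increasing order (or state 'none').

Compare each point to [7.30, 8.40]: sample 11 = 8.57 > UCL.

11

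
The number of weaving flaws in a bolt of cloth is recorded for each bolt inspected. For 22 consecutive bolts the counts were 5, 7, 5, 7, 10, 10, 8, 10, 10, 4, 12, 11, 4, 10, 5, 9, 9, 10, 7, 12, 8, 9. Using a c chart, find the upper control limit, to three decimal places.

16.901

c̄ = (5 + 7 + 5 + 7 + 10 + 10 + 8 + 10 + 10 + 4 + 12 + 11 + 4 + 10 + 5 + 9 + 9 + 10 + 7 + 12 + 8 + 9) / 22 = 182 / 22 = 8.2727
UCL = c̄ + 3√c̄ = 8.2727 + 3 × √8.2727 = 8.2727 + 3 × 2.8762 = 16.9014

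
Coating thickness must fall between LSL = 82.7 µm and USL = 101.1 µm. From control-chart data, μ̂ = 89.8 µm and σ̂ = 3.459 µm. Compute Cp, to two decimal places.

Cp = (USL − LSL) / (6σ̂) = (101.1 − 82.7) / (6 × 3.459) = 18.4000 / 20.7540 = 0.8866

0.89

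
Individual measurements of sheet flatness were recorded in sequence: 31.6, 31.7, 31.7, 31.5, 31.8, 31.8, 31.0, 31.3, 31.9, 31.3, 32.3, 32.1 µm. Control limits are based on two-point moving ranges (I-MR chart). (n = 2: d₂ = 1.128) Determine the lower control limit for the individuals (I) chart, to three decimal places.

X̄ = (31.6 + 31.7 + 31.7 + 31.5 + 31.8 + 31.8 + 31.0 + 31.3 + 31.9 + 31.3 + 32.3 + 32.1) / 12 = 31.6667
Moving ranges: 0.1, 0.0, 0.2, 0.3, 0.0, 0.8, 0.3, 0.6, 0.6, 1.0, 0.2; M̄R̄ = 4.1000 / 11 = 0.3727
LCL = X̄ − 3·M̄R̄/d₂ = 31.6667 − 3 × 0.3727 / 1.128 = 30.6754

30.675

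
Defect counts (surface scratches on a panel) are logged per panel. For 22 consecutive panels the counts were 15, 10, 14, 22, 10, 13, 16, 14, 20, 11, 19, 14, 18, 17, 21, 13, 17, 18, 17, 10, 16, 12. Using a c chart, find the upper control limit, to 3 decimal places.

27.060

c̄ = (15 + 10 + 14 + 22 + 10 + 13 + 16 + 14 + 20 + 11 + 19 + 14 + 18 + 17 + 21 + 13 + 17 + 18 + 17 + 10 + 16 + 12) / 22 = 337 / 22 = 15.3182
UCL = c̄ + 3√c̄ = 15.3182 + 3 × √15.3182 = 15.3182 + 3 × 3.9138 = 27.0597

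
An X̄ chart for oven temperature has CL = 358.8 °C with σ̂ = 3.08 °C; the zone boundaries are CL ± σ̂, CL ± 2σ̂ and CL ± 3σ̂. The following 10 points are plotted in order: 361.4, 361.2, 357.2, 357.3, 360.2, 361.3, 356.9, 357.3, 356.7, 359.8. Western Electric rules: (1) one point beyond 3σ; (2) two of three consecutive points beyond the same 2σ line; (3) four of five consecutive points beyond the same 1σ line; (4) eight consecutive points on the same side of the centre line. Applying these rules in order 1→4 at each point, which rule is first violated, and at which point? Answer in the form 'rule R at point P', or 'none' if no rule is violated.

Zone of each point (C = within 1σ̂, B = 1σ̂–2σ̂, A = 2σ̂–3σ̂, * = beyond 3σ̂; sign = side of CL): 1:+C, 2:+C, 3:-C, 4:-C, 5:+C, 6:+C, 7:-C, 8:-C, 9:-C, 10:+C
No rule fires across all 10 points.

none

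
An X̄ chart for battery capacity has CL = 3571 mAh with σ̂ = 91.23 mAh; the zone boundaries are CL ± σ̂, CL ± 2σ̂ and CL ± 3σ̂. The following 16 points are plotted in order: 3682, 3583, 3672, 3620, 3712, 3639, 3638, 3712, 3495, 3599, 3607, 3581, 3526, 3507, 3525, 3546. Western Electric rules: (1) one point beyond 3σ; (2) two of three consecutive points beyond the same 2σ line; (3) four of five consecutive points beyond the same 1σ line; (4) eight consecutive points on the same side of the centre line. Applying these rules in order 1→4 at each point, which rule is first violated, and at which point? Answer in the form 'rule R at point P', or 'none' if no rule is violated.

rule 4 at point 8

Zone of each point (C = within 1σ̂, B = 1σ̂–2σ̂, A = 2σ̂–3σ̂, * = beyond 3σ̂; sign = side of CL): 1:+B, 2:+C, 3:+B, 4:+C, 5:+B, 6:+C, 7:+C, 8:+B, 9:-C, 10:+C, 11:+C, 12:+C, 13:-C, 14:-C, 15:-C, 16:-C
Rule 4 (eight consecutive points on the same side of the centre line) is satisfied at point 8.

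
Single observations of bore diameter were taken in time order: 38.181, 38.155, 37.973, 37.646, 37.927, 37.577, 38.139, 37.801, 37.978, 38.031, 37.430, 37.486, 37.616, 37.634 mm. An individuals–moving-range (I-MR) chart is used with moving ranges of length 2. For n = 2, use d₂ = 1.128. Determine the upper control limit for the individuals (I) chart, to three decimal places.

X̄ = (38.181 + 38.155 + 37.973 + 37.646 + 37.927 + 37.577 + 38.139 + 37.801 + 37.978 + 38.031 + 37.430 + 37.486 + 37.616 + 37.634) / 14 = 37.8267
Moving ranges: 0.026, 0.182, 0.327, 0.281, 0.350, 0.562, 0.338, 0.177, 0.053, 0.601, 0.056, 0.130, 0.018; M̄R̄ = 3.1010 / 13 = 0.2385
UCL = X̄ + 3·M̄R̄/d₂ = 37.8267 + 3 × 0.2385 / 1.128 = 38.4611

38.461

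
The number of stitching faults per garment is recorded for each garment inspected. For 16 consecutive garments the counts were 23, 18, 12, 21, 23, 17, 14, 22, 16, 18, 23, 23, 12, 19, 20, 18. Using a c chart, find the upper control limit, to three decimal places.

c̄ = (23 + 18 + 12 + 21 + 23 + 17 + 14 + 22 + 16 + 18 + 23 + 23 + 12 + 19 + 20 + 18) / 16 = 299 / 16 = 18.6875
UCL = c̄ + 3√c̄ = 18.6875 + 3 × √18.6875 = 18.6875 + 3 × 4.3229 = 31.6562

31.656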